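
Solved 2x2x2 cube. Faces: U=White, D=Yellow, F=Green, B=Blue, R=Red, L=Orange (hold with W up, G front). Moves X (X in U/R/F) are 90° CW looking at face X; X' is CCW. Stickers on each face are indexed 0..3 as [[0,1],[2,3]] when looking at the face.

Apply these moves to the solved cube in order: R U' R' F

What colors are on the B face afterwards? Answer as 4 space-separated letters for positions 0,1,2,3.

Answer: B R B B

Derivation:
After move 1 (R): R=RRRR U=WGWG F=GYGY D=YBYB B=WBWB
After move 2 (U'): U=GGWW F=OOGY R=GYRR B=RRWB L=WBOO
After move 3 (R'): R=YRGR U=GWWR F=OGGW D=YOYY B=BRBB
After move 4 (F): F=GOWG U=GWOB R=WRRR D=GYYY L=WYOO
Query: B face = BRBB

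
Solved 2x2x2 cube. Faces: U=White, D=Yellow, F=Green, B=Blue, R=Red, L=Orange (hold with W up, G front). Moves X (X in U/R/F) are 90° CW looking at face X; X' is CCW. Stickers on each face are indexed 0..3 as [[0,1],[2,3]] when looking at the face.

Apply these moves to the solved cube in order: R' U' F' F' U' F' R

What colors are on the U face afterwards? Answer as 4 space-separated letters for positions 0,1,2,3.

Answer: B O W O

Derivation:
After move 1 (R'): R=RRRR U=WBWB F=GWGW D=YGYG B=YBYB
After move 2 (U'): U=BBWW F=OOGW R=GWRR B=RRYB L=YBOO
After move 3 (F'): F=OWOG U=BBGR R=GWYR D=BOYG L=YWOW
After move 4 (F'): F=WGOO U=BBGY R=OWBR D=WWYG L=YROG
After move 5 (U'): U=BYBG F=YROO R=WGBR B=OWYB L=RROG
After move 6 (F'): F=ROYO U=BYWB R=WGWR D=RGYG L=RGOB
After move 7 (R): R=WWRG U=BOWO F=RGYG D=RYYO B=BWYB
Query: U face = BOWO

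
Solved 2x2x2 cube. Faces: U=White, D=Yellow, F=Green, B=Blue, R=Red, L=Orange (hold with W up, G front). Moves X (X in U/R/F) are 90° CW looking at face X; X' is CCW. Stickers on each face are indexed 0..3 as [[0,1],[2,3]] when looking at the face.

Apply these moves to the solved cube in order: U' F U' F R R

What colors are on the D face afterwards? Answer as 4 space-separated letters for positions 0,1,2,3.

Answer: W B Y R

Derivation:
After move 1 (U'): U=WWWW F=OOGG R=GGRR B=RRBB L=BBOO
After move 2 (F): F=GOGO U=WWOB R=WGWR D=RGYY L=BYOY
After move 3 (U'): U=WBWO F=BYGO R=GOWR B=WGBB L=RROY
After move 4 (F): F=GBOY U=WBYR R=WOOR D=WGYY L=RROG
After move 5 (R): R=OWRO U=WBYY F=GGOY D=WBYW B=RGBB
After move 6 (R): R=ROOW U=WGYY F=GBOW D=WBYR B=YGBB
Query: D face = WBYR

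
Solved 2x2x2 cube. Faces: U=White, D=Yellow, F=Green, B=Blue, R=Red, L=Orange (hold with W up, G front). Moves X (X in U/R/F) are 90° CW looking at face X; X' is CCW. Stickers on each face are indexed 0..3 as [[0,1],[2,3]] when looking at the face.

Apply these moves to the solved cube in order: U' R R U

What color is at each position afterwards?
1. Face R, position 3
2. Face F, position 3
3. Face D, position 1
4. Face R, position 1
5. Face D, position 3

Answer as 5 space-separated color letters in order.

After move 1 (U'): U=WWWW F=OOGG R=GGRR B=RRBB L=BBOO
After move 2 (R): R=RGRG U=WOWG F=OYGY D=YBYR B=WRWB
After move 3 (R): R=RRGG U=WYWY F=OBGR D=YWYW B=GROB
After move 4 (U): U=WWYY F=RRGR R=GRGG B=BBOB L=OBOO
Query 1: R[3] = G
Query 2: F[3] = R
Query 3: D[1] = W
Query 4: R[1] = R
Query 5: D[3] = W

Answer: G R W R W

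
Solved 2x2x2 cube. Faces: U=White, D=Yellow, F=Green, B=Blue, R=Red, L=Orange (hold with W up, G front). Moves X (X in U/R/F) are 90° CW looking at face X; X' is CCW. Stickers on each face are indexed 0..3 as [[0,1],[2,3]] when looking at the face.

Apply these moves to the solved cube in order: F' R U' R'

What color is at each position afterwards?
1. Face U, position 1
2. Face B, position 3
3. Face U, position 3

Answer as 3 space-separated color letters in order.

After move 1 (F'): F=GGGG U=WWRR R=YRYR D=OOYY L=OWOW
After move 2 (R): R=YYRR U=WGRG F=GOGY D=OBYB B=RBWB
After move 3 (U'): U=GGWR F=OWGY R=GORR B=YYWB L=RBOW
After move 4 (R'): R=ORGR U=GWWY F=OGGR D=OWYY B=BYBB
Query 1: U[1] = W
Query 2: B[3] = B
Query 3: U[3] = Y

Answer: W B Y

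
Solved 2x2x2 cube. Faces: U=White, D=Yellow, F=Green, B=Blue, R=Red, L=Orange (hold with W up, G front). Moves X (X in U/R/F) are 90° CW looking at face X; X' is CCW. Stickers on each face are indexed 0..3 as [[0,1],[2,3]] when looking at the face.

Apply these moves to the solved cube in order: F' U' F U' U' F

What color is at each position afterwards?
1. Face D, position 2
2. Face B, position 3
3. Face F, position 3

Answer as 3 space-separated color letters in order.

After move 1 (F'): F=GGGG U=WWRR R=YRYR D=OOYY L=OWOW
After move 2 (U'): U=WRWR F=OWGG R=GGYR B=YRBB L=BBOW
After move 3 (F): F=GOGW U=WRWB R=WGRR D=YGYY L=BOOO
After move 4 (U'): U=RBWW F=BOGW R=GORR B=WGBB L=YROO
After move 5 (U'): U=BWRW F=YRGW R=BORR B=GOBB L=WGOO
After move 6 (F): F=GYWR U=BWOG R=ROWR D=RBYY L=WYOG
Query 1: D[2] = Y
Query 2: B[3] = B
Query 3: F[3] = R

Answer: Y B R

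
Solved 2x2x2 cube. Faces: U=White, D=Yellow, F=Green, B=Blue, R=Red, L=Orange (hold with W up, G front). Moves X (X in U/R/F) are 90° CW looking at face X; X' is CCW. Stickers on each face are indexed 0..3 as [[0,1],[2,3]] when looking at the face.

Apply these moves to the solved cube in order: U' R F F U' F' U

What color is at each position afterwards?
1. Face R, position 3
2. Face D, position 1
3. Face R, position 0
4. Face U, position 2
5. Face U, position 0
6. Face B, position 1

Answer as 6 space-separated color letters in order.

After move 1 (U'): U=WWWW F=OOGG R=GGRR B=RRBB L=BBOO
After move 2 (R): R=RGRG U=WOWG F=OYGY D=YBYR B=WRWB
After move 3 (F): F=GOYY U=WOOB R=WGGG D=RRYR L=BYOB
After move 4 (F): F=YGYO U=WOBY R=OGBG D=GWYR L=BROR
After move 5 (U'): U=OYWB F=BRYO R=YGBG B=OGWB L=WROR
After move 6 (F'): F=ROBY U=OYYB R=WGGG D=RRYR L=WBOW
After move 7 (U): U=YOBY F=WGBY R=OGGG B=WBWB L=ROOW
Query 1: R[3] = G
Query 2: D[1] = R
Query 3: R[0] = O
Query 4: U[2] = B
Query 5: U[0] = Y
Query 6: B[1] = B

Answer: G R O B Y B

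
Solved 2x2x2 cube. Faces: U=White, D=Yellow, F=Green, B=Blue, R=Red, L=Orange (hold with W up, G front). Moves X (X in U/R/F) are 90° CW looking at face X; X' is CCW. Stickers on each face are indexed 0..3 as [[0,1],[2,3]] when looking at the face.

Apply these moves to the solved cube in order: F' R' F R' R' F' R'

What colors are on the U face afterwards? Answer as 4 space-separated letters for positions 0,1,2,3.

After move 1 (F'): F=GGGG U=WWRR R=YRYR D=OOYY L=OWOW
After move 2 (R'): R=RRYY U=WBRB F=GWGR D=OGYG B=YBOB
After move 3 (F): F=GGRW U=WBWW R=RRBY D=YRYG L=OOOG
After move 4 (R'): R=RYRB U=WOWY F=GBRW D=YGYW B=GBRB
After move 5 (R'): R=YBRR U=WRWG F=GORY D=YBYW B=WBGB
After move 6 (F'): F=OYGR U=WRYR R=BBYR D=OGYW L=OGOW
After move 7 (R'): R=BRBY U=WGYW F=ORGR D=OYYR B=WBGB
Query: U face = WGYW

Answer: W G Y W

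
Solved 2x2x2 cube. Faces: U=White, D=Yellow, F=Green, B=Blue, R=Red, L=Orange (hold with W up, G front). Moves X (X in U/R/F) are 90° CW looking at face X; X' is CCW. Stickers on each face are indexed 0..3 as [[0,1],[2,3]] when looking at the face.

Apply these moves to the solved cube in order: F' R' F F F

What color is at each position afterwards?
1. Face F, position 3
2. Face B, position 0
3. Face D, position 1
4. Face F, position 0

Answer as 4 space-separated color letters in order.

Answer: G Y W W

Derivation:
After move 1 (F'): F=GGGG U=WWRR R=YRYR D=OOYY L=OWOW
After move 2 (R'): R=RRYY U=WBRB F=GWGR D=OGYG B=YBOB
After move 3 (F): F=GGRW U=WBWW R=RRBY D=YRYG L=OOOG
After move 4 (F): F=RGWG U=WBGO R=WRWY D=BRYG L=OYOR
After move 5 (F): F=WRGG U=WBRY R=GROY D=WWYG L=OBOR
Query 1: F[3] = G
Query 2: B[0] = Y
Query 3: D[1] = W
Query 4: F[0] = W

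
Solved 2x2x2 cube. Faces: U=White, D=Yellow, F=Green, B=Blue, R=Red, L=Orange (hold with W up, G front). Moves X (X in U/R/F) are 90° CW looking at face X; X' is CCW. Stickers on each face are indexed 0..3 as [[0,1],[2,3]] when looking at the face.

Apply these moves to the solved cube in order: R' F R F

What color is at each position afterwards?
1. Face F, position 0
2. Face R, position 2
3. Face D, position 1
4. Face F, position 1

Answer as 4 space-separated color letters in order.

After move 1 (R'): R=RRRR U=WBWB F=GWGW D=YGYG B=YBYB
After move 2 (F): F=GGWW U=WBOO R=WRBR D=RRYG L=OYOG
After move 3 (R): R=BWRR U=WGOW F=GRWG D=RYYY B=OBBB
After move 4 (F): F=WGGR U=WGGY R=OWWR D=RBYY L=OROY
Query 1: F[0] = W
Query 2: R[2] = W
Query 3: D[1] = B
Query 4: F[1] = G

Answer: W W B G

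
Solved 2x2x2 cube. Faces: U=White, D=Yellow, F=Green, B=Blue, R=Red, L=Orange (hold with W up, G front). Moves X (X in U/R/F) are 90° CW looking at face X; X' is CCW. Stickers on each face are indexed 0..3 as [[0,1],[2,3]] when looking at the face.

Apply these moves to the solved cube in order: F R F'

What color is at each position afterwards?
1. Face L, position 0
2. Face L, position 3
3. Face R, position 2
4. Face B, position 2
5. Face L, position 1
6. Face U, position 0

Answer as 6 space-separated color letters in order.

After move 1 (F): F=GGGG U=WWOO R=WRWR D=RRYY L=OYOY
After move 2 (R): R=WWRR U=WGOG F=GRGY D=RBYB B=OBWB
After move 3 (F'): F=RYGG U=WGWR R=BWRR D=YYYB L=OGOO
Query 1: L[0] = O
Query 2: L[3] = O
Query 3: R[2] = R
Query 4: B[2] = W
Query 5: L[1] = G
Query 6: U[0] = W

Answer: O O R W G W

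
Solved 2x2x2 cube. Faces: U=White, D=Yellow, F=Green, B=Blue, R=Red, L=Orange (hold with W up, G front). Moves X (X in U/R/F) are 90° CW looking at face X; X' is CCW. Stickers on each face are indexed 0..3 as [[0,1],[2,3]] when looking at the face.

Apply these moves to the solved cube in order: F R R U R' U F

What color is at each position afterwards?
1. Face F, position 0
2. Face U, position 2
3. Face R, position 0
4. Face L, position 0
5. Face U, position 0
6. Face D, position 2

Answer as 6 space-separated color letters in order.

After move 1 (F): F=GGGG U=WWOO R=WRWR D=RRYY L=OYOY
After move 2 (R): R=WWRR U=WGOG F=GRGY D=RBYB B=OBWB
After move 3 (R): R=RWRW U=WROY F=GBGB D=RWYO B=GBGB
After move 4 (U): U=OWYR F=RWGB R=GBRW B=OYGB L=GBOY
After move 5 (R'): R=BWGR U=OGYO F=RWGR D=RWYB B=OYWB
After move 6 (U): U=YOOG F=BWGR R=OYGR B=GBWB L=RWOY
After move 7 (F): F=GBRW U=YOYW R=OYGR D=GOYB L=RROW
Query 1: F[0] = G
Query 2: U[2] = Y
Query 3: R[0] = O
Query 4: L[0] = R
Query 5: U[0] = Y
Query 6: D[2] = Y

Answer: G Y O R Y Y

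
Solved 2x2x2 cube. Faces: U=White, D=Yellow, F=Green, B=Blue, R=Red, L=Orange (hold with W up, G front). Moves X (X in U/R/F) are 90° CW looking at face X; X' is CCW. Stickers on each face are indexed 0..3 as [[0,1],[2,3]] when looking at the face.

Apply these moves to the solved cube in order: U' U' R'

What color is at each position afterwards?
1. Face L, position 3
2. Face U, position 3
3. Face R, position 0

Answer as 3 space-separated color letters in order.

Answer: O G O

Derivation:
After move 1 (U'): U=WWWW F=OOGG R=GGRR B=RRBB L=BBOO
After move 2 (U'): U=WWWW F=BBGG R=OORR B=GGBB L=RROO
After move 3 (R'): R=OROR U=WBWG F=BWGW D=YBYG B=YGYB
Query 1: L[3] = O
Query 2: U[3] = G
Query 3: R[0] = O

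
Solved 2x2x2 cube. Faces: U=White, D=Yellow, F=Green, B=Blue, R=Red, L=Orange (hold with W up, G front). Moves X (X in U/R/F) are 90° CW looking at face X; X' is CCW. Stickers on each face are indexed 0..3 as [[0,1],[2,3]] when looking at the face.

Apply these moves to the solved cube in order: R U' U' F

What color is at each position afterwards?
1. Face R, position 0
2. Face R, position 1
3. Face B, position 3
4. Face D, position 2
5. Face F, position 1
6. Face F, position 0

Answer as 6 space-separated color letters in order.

Answer: G O B Y W G

Derivation:
After move 1 (R): R=RRRR U=WGWG F=GYGY D=YBYB B=WBWB
After move 2 (U'): U=GGWW F=OOGY R=GYRR B=RRWB L=WBOO
After move 3 (U'): U=GWGW F=WBGY R=OORR B=GYWB L=RROO
After move 4 (F): F=GWYB U=GWOR R=GOWR D=ROYB L=RYOB
Query 1: R[0] = G
Query 2: R[1] = O
Query 3: B[3] = B
Query 4: D[2] = Y
Query 5: F[1] = W
Query 6: F[0] = G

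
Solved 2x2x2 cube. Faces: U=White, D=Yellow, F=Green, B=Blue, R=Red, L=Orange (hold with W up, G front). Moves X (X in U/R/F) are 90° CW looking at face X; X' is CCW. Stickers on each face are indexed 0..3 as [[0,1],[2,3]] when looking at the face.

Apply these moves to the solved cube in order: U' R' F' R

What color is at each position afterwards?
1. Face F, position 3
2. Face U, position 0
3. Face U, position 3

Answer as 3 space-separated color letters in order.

Answer: G W G

Derivation:
After move 1 (U'): U=WWWW F=OOGG R=GGRR B=RRBB L=BBOO
After move 2 (R'): R=GRGR U=WBWR F=OWGW D=YOYG B=YRYB
After move 3 (F'): F=WWOG U=WBGG R=ORYR D=BOYG L=BROW
After move 4 (R): R=YORR U=WWGG F=WOOG D=BYYY B=GRBB
Query 1: F[3] = G
Query 2: U[0] = W
Query 3: U[3] = G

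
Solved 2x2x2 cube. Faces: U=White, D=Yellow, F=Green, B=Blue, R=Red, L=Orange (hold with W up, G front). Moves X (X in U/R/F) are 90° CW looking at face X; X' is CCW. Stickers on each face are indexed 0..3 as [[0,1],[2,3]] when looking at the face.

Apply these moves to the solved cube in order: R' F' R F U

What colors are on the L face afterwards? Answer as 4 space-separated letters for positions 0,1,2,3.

Answer: G W O Y

Derivation:
After move 1 (R'): R=RRRR U=WBWB F=GWGW D=YGYG B=YBYB
After move 2 (F'): F=WWGG U=WBRR R=GRYR D=OOYG L=OBOW
After move 3 (R): R=YGRR U=WWRG F=WOGG D=OYYY B=RBBB
After move 4 (F): F=GWGO U=WWWB R=RGGR D=RYYY L=OOOY
After move 5 (U): U=WWBW F=RGGO R=RBGR B=OOBB L=GWOY
Query: L face = GWOY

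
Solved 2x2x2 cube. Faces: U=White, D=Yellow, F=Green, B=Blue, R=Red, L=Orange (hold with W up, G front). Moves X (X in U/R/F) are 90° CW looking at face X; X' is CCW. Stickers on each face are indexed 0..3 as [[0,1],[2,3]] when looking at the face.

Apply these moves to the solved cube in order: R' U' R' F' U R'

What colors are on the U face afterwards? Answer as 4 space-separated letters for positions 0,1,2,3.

Answer: W G G Y

Derivation:
After move 1 (R'): R=RRRR U=WBWB F=GWGW D=YGYG B=YBYB
After move 2 (U'): U=BBWW F=OOGW R=GWRR B=RRYB L=YBOO
After move 3 (R'): R=WRGR U=BYWR F=OBGW D=YOYW B=GRGB
After move 4 (F'): F=BWOG U=BYWG R=ORYR D=BOYW L=YROW
After move 5 (U): U=WBGY F=OROG R=GRYR B=YRGB L=BWOW
After move 6 (R'): R=RRGY U=WGGY F=OBOY D=BRYG B=WROB
Query: U face = WGGY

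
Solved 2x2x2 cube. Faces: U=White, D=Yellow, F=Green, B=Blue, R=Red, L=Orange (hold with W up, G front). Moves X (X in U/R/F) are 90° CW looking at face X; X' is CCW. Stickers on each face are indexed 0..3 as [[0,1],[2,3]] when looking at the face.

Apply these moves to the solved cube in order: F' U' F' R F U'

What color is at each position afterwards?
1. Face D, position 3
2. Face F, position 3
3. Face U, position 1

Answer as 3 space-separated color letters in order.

After move 1 (F'): F=GGGG U=WWRR R=YRYR D=OOYY L=OWOW
After move 2 (U'): U=WRWR F=OWGG R=GGYR B=YRBB L=BBOW
After move 3 (F'): F=WGOG U=WRGY R=OGOR D=BWYY L=BROW
After move 4 (R): R=OORG U=WGGG F=WWOY D=BBYY B=YRRB
After move 5 (F): F=OWYW U=WGWR R=GOGG D=ROYY L=BBOB
After move 6 (U'): U=GRWW F=BBYW R=OWGG B=GORB L=YROB
Query 1: D[3] = Y
Query 2: F[3] = W
Query 3: U[1] = R

Answer: Y W R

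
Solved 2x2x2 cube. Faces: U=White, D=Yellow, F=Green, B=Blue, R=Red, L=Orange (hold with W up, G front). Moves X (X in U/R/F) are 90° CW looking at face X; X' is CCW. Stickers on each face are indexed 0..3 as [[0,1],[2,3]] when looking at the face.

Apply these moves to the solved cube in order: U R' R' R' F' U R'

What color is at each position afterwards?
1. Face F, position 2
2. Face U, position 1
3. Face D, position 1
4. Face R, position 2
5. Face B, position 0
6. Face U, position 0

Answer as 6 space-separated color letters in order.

After move 1 (U): U=WWWW F=RRGG R=BBRR B=OOBB L=GGOO
After move 2 (R'): R=BRBR U=WBWO F=RWGW D=YRYG B=YOYB
After move 3 (R'): R=RRBB U=WYWY F=RBGO D=YWYW B=GORB
After move 4 (R'): R=RBRB U=WRWG F=RYGY D=YBYO B=WOWB
After move 5 (F'): F=YYRG U=WRRR R=BBYB D=GOYO L=GGOW
After move 6 (U): U=RWRR F=BBRG R=WOYB B=GGWB L=YYOW
After move 7 (R'): R=OBWY U=RWRG F=BWRR D=GBYG B=OGOB
Query 1: F[2] = R
Query 2: U[1] = W
Query 3: D[1] = B
Query 4: R[2] = W
Query 5: B[0] = O
Query 6: U[0] = R

Answer: R W B W O R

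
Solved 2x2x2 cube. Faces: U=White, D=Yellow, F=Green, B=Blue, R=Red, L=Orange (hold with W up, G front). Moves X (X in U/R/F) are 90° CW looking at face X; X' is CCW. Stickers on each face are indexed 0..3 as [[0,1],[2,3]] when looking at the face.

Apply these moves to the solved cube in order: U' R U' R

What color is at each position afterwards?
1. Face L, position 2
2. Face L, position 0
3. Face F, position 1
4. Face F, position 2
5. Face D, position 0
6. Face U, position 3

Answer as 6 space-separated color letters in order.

Answer: O W B G Y Y

Derivation:
After move 1 (U'): U=WWWW F=OOGG R=GGRR B=RRBB L=BBOO
After move 2 (R): R=RGRG U=WOWG F=OYGY D=YBYR B=WRWB
After move 3 (U'): U=OGWW F=BBGY R=OYRG B=RGWB L=WROO
After move 4 (R): R=ROGY U=OBWY F=BBGR D=YWYR B=WGGB
Query 1: L[2] = O
Query 2: L[0] = W
Query 3: F[1] = B
Query 4: F[2] = G
Query 5: D[0] = Y
Query 6: U[3] = Y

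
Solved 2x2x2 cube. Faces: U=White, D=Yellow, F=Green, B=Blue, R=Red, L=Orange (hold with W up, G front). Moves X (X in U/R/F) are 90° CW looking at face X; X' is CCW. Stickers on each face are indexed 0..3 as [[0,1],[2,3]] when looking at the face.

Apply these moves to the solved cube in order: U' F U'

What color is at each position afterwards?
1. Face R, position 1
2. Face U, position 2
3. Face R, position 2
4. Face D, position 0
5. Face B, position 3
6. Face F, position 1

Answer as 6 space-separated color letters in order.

Answer: O W W R B Y

Derivation:
After move 1 (U'): U=WWWW F=OOGG R=GGRR B=RRBB L=BBOO
After move 2 (F): F=GOGO U=WWOB R=WGWR D=RGYY L=BYOY
After move 3 (U'): U=WBWO F=BYGO R=GOWR B=WGBB L=RROY
Query 1: R[1] = O
Query 2: U[2] = W
Query 3: R[2] = W
Query 4: D[0] = R
Query 5: B[3] = B
Query 6: F[1] = Y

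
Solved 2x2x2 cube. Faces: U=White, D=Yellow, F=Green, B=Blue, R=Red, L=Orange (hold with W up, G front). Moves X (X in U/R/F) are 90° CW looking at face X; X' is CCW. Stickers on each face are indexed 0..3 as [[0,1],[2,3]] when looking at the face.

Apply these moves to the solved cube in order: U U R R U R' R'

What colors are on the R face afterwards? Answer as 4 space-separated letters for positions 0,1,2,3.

Answer: O O G G

Derivation:
After move 1 (U): U=WWWW F=RRGG R=BBRR B=OOBB L=GGOO
After move 2 (U): U=WWWW F=BBGG R=OORR B=GGBB L=RROO
After move 3 (R): R=RORO U=WBWG F=BYGY D=YBYG B=WGWB
After move 4 (R): R=RROO U=WYWY F=BBGG D=YWYW B=GGBB
After move 5 (U): U=WWYY F=RRGG R=GGOO B=RRBB L=BBOO
After move 6 (R'): R=GOGO U=WBYR F=RWGY D=YRYG B=WRWB
After move 7 (R'): R=OOGG U=WWYW F=RBGR D=YWYY B=GRRB
Query: R face = OOGG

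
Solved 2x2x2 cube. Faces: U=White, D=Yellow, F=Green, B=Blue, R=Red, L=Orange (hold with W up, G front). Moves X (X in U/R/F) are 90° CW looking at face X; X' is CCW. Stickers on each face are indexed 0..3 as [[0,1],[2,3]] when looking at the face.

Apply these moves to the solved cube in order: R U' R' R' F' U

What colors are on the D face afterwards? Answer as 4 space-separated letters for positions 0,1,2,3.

Answer: B O Y W

Derivation:
After move 1 (R): R=RRRR U=WGWG F=GYGY D=YBYB B=WBWB
After move 2 (U'): U=GGWW F=OOGY R=GYRR B=RRWB L=WBOO
After move 3 (R'): R=YRGR U=GWWR F=OGGW D=YOYY B=BRBB
After move 4 (R'): R=RRYG U=GBWB F=OWGR D=YGYW B=YROB
After move 5 (F'): F=WROG U=GBRY R=GRYG D=BOYW L=WBOW
After move 6 (U): U=RGYB F=GROG R=YRYG B=WBOB L=WROW
Query: D face = BOYW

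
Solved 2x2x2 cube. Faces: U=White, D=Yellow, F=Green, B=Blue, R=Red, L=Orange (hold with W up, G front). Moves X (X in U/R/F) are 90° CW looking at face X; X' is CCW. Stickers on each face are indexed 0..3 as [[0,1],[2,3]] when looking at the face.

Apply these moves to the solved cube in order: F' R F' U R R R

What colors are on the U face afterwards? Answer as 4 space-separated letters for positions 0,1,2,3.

After move 1 (F'): F=GGGG U=WWRR R=YRYR D=OOYY L=OWOW
After move 2 (R): R=YYRR U=WGRG F=GOGY D=OBYB B=RBWB
After move 3 (F'): F=OYGG U=WGYR R=BYOR D=WWYB L=OGOR
After move 4 (U): U=YWRG F=BYGG R=RBOR B=OGWB L=OYOR
After move 5 (R): R=ORRB U=YYRG F=BWGB D=WWYO B=GGWB
After move 6 (R): R=ROBR U=YWRB F=BWGO D=WWYG B=GGYB
After move 7 (R): R=BRRO U=YWRO F=BWGG D=WYYG B=BGWB
Query: U face = YWRO

Answer: Y W R O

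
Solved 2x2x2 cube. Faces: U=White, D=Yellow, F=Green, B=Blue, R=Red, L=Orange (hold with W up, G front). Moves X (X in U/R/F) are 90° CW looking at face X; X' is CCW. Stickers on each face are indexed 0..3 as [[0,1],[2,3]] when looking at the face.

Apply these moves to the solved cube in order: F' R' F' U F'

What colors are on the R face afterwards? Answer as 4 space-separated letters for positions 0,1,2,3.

After move 1 (F'): F=GGGG U=WWRR R=YRYR D=OOYY L=OWOW
After move 2 (R'): R=RRYY U=WBRB F=GWGR D=OGYG B=YBOB
After move 3 (F'): F=WRGG U=WBRY R=GROY D=WWYG L=OBOR
After move 4 (U): U=RWYB F=GRGG R=YBOY B=OBOB L=WROR
After move 5 (F'): F=RGGG U=RWYO R=WBWY D=RRYG L=WBOY
Query: R face = WBWY

Answer: W B W Y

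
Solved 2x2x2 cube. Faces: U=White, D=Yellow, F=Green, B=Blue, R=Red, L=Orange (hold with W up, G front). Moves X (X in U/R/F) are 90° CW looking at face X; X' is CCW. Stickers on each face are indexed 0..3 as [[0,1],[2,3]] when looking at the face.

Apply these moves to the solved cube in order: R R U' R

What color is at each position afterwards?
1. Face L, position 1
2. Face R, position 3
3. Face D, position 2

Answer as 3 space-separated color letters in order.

After move 1 (R): R=RRRR U=WGWG F=GYGY D=YBYB B=WBWB
After move 2 (R): R=RRRR U=WYWY F=GBGB D=YWYW B=GBGB
After move 3 (U'): U=YYWW F=OOGB R=GBRR B=RRGB L=GBOO
After move 4 (R): R=RGRB U=YOWB F=OWGW D=YGYR B=WRYB
Query 1: L[1] = B
Query 2: R[3] = B
Query 3: D[2] = Y

Answer: B B Y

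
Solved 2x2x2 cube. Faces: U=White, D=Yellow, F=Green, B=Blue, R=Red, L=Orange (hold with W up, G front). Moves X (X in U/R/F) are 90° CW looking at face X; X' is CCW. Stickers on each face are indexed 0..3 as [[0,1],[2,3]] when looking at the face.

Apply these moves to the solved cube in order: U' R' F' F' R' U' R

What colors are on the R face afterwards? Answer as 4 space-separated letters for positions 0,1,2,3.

After move 1 (U'): U=WWWW F=OOGG R=GGRR B=RRBB L=BBOO
After move 2 (R'): R=GRGR U=WBWR F=OWGW D=YOYG B=YRYB
After move 3 (F'): F=WWOG U=WBGG R=ORYR D=BOYG L=BROW
After move 4 (F'): F=WGWO U=WBOY R=ORBR D=RWYG L=BGOG
After move 5 (R'): R=RROB U=WYOY F=WBWY D=RGYO B=GRWB
After move 6 (U'): U=YYWO F=BGWY R=WBOB B=RRWB L=GROG
After move 7 (R): R=OWBB U=YGWY F=BGWO D=RWYR B=ORYB
Query: R face = OWBB

Answer: O W B B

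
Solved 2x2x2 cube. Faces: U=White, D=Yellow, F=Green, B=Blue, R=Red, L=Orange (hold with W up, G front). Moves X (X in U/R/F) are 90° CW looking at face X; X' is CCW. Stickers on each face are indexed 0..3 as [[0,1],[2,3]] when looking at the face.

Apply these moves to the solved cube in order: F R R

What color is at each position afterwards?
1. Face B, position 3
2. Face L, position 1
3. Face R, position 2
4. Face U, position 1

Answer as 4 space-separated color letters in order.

Answer: B Y R R

Derivation:
After move 1 (F): F=GGGG U=WWOO R=WRWR D=RRYY L=OYOY
After move 2 (R): R=WWRR U=WGOG F=GRGY D=RBYB B=OBWB
After move 3 (R): R=RWRW U=WROY F=GBGB D=RWYO B=GBGB
Query 1: B[3] = B
Query 2: L[1] = Y
Query 3: R[2] = R
Query 4: U[1] = R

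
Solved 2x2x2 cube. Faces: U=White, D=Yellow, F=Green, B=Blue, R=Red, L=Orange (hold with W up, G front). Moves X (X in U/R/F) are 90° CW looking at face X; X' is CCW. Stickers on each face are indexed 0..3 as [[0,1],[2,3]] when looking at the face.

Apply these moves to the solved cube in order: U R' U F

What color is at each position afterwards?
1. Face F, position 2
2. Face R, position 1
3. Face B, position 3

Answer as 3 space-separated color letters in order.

Answer: W O B

Derivation:
After move 1 (U): U=WWWW F=RRGG R=BBRR B=OOBB L=GGOO
After move 2 (R'): R=BRBR U=WBWO F=RWGW D=YRYG B=YOYB
After move 3 (U): U=WWOB F=BRGW R=YOBR B=GGYB L=RWOO
After move 4 (F): F=GBWR U=WWOW R=OOBR D=BYYG L=RYOR
Query 1: F[2] = W
Query 2: R[1] = O
Query 3: B[3] = B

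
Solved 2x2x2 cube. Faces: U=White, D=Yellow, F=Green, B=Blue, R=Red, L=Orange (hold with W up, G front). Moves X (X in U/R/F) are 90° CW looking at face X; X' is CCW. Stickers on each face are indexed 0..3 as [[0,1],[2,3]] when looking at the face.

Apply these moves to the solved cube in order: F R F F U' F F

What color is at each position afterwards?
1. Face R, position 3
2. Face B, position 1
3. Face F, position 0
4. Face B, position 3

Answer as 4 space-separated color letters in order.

Answer: R W G B

Derivation:
After move 1 (F): F=GGGG U=WWOO R=WRWR D=RRYY L=OYOY
After move 2 (R): R=WWRR U=WGOG F=GRGY D=RBYB B=OBWB
After move 3 (F): F=GGYR U=WGYY R=OWGR D=RWYB L=OROB
After move 4 (F): F=YGRG U=WGBR R=YWYR D=GOYB L=OROW
After move 5 (U'): U=GRWB F=ORRG R=YGYR B=YWWB L=OBOW
After move 6 (F): F=ROGR U=GRWB R=WGBR D=YYYB L=OGOO
After move 7 (F): F=GRRO U=GROG R=WGBR D=BWYB L=OYOY
Query 1: R[3] = R
Query 2: B[1] = W
Query 3: F[0] = G
Query 4: B[3] = B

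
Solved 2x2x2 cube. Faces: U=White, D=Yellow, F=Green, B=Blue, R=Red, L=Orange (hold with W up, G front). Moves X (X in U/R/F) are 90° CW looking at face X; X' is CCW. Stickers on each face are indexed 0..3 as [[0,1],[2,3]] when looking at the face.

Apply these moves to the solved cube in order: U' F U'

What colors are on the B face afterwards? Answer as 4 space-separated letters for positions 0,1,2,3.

After move 1 (U'): U=WWWW F=OOGG R=GGRR B=RRBB L=BBOO
After move 2 (F): F=GOGO U=WWOB R=WGWR D=RGYY L=BYOY
After move 3 (U'): U=WBWO F=BYGO R=GOWR B=WGBB L=RROY
Query: B face = WGBB

Answer: W G B B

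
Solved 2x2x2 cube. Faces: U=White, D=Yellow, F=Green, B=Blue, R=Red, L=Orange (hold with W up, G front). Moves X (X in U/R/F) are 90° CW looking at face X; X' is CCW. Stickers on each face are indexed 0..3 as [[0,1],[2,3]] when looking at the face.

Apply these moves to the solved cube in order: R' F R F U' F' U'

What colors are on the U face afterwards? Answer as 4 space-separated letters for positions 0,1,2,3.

After move 1 (R'): R=RRRR U=WBWB F=GWGW D=YGYG B=YBYB
After move 2 (F): F=GGWW U=WBOO R=WRBR D=RRYG L=OYOG
After move 3 (R): R=BWRR U=WGOW F=GRWG D=RYYY B=OBBB
After move 4 (F): F=WGGR U=WGGY R=OWWR D=RBYY L=OROY
After move 5 (U'): U=GYWG F=ORGR R=WGWR B=OWBB L=OBOY
After move 6 (F'): F=RROG U=GYWW R=BGRR D=BYYY L=OGOW
After move 7 (U'): U=YWGW F=OGOG R=RRRR B=BGBB L=OWOW
Query: U face = YWGW

Answer: Y W G W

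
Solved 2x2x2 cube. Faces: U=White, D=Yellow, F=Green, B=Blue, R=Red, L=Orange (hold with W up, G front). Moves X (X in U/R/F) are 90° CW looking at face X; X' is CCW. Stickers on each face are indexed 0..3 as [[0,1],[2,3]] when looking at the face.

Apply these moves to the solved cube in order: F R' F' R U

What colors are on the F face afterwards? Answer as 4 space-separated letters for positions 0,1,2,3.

Answer: R G G G

Derivation:
After move 1 (F): F=GGGG U=WWOO R=WRWR D=RRYY L=OYOY
After move 2 (R'): R=RRWW U=WBOB F=GWGO D=RGYG B=YBRB
After move 3 (F'): F=WOGG U=WBRW R=GRRW D=YYYG L=OBOO
After move 4 (R): R=RGWR U=WORG F=WYGG D=YRYY B=WBBB
After move 5 (U): U=RWGO F=RGGG R=WBWR B=OBBB L=WYOO
Query: F face = RGGG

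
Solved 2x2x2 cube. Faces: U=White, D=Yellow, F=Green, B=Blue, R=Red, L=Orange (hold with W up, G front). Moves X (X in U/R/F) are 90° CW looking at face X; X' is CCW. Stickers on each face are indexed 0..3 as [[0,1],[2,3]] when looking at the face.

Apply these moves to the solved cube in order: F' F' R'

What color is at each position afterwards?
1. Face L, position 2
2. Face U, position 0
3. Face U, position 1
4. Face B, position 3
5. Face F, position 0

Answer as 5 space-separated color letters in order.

Answer: O W B B G

Derivation:
After move 1 (F'): F=GGGG U=WWRR R=YRYR D=OOYY L=OWOW
After move 2 (F'): F=GGGG U=WWYY R=OROR D=WWYY L=OROR
After move 3 (R'): R=RROO U=WBYB F=GWGY D=WGYG B=YBWB
Query 1: L[2] = O
Query 2: U[0] = W
Query 3: U[1] = B
Query 4: B[3] = B
Query 5: F[0] = G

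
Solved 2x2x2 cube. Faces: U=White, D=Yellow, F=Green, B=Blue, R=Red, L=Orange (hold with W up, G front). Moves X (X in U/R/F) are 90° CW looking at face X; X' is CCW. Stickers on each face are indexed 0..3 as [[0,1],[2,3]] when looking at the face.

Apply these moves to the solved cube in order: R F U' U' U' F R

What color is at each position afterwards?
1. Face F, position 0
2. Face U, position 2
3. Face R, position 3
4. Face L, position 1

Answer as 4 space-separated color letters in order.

Answer: Y B B R

Derivation:
After move 1 (R): R=RRRR U=WGWG F=GYGY D=YBYB B=WBWB
After move 2 (F): F=GGYY U=WGOO R=WRGR D=RRYB L=OYOB
After move 3 (U'): U=GOWO F=OYYY R=GGGR B=WRWB L=WBOB
After move 4 (U'): U=OOGW F=WBYY R=OYGR B=GGWB L=WROB
After move 5 (U'): U=OWOG F=WRYY R=WBGR B=OYWB L=GGOB
After move 6 (F): F=YWYR U=OWBG R=OBGR D=GWYB L=GROR
After move 7 (R): R=GORB U=OWBR F=YWYB D=GWYO B=GYWB
Query 1: F[0] = Y
Query 2: U[2] = B
Query 3: R[3] = B
Query 4: L[1] = R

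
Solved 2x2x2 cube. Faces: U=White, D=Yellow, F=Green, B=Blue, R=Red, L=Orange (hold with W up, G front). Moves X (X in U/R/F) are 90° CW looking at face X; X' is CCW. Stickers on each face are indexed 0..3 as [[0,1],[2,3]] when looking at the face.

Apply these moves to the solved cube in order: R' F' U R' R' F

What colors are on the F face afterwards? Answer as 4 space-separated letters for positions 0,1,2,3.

After move 1 (R'): R=RRRR U=WBWB F=GWGW D=YGYG B=YBYB
After move 2 (F'): F=WWGG U=WBRR R=GRYR D=OOYG L=OBOW
After move 3 (U): U=RWRB F=GRGG R=YBYR B=OBYB L=WWOW
After move 4 (R'): R=BRYY U=RYRO F=GWGB D=ORYG B=GBOB
After move 5 (R'): R=RYBY U=RORG F=GYGO D=OWYB B=GBRB
After move 6 (F): F=GGOY U=ROWW R=RYGY D=BRYB L=WOOW
Query: F face = GGOY

Answer: G G O Y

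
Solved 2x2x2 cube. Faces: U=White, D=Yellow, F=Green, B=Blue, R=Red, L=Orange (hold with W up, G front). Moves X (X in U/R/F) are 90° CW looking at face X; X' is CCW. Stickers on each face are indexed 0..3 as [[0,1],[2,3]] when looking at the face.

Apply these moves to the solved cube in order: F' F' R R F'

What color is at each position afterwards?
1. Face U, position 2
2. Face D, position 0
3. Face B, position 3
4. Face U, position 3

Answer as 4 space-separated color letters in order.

After move 1 (F'): F=GGGG U=WWRR R=YRYR D=OOYY L=OWOW
After move 2 (F'): F=GGGG U=WWYY R=OROR D=WWYY L=OROR
After move 3 (R): R=OORR U=WGYG F=GWGY D=WBYB B=YBWB
After move 4 (R): R=RORO U=WWYY F=GBGB D=WWYY B=GBGB
After move 5 (F'): F=BBGG U=WWRR R=WOWO D=RRYY L=OYOY
Query 1: U[2] = R
Query 2: D[0] = R
Query 3: B[3] = B
Query 4: U[3] = R

Answer: R R B R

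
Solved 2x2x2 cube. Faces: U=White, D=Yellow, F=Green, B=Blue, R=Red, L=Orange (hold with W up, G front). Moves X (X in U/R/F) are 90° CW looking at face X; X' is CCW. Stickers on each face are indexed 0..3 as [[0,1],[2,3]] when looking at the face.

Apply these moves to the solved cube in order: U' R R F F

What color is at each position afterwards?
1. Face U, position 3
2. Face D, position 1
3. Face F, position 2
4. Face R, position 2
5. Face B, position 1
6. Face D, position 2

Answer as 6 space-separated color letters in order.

After move 1 (U'): U=WWWW F=OOGG R=GGRR B=RRBB L=BBOO
After move 2 (R): R=RGRG U=WOWG F=OYGY D=YBYR B=WRWB
After move 3 (R): R=RRGG U=WYWY F=OBGR D=YWYW B=GROB
After move 4 (F): F=GORB U=WYOB R=WRYG D=GRYW L=BYOW
After move 5 (F): F=RGBO U=WYWY R=ORBG D=YWYW L=BGOR
Query 1: U[3] = Y
Query 2: D[1] = W
Query 3: F[2] = B
Query 4: R[2] = B
Query 5: B[1] = R
Query 6: D[2] = Y

Answer: Y W B B R Y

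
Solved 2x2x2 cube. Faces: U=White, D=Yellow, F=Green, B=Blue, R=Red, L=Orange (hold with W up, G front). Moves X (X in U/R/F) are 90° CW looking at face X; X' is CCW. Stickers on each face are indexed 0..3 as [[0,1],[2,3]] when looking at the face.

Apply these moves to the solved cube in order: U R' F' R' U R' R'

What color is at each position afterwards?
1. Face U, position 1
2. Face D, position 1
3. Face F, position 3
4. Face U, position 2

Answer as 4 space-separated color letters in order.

After move 1 (U): U=WWWW F=RRGG R=BBRR B=OOBB L=GGOO
After move 2 (R'): R=BRBR U=WBWO F=RWGW D=YRYG B=YOYB
After move 3 (F'): F=WWRG U=WBBB R=RRYR D=GOYG L=GOOW
After move 4 (R'): R=RRRY U=WYBY F=WBRB D=GWYG B=GOOB
After move 5 (U): U=BWYY F=RRRB R=GORY B=GOOB L=WBOW
After move 6 (R'): R=OYGR U=BOYG F=RWRY D=GRYB B=GOWB
After move 7 (R'): R=YROG U=BWYG F=RORG D=GWYY B=BORB
Query 1: U[1] = W
Query 2: D[1] = W
Query 3: F[3] = G
Query 4: U[2] = Y

Answer: W W G Y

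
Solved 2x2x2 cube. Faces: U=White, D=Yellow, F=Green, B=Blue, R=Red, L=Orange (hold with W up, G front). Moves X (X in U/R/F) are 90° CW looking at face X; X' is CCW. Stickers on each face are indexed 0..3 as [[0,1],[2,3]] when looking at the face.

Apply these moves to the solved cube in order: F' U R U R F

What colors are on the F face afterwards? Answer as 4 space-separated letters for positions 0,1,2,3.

Answer: G Y O B

Derivation:
After move 1 (F'): F=GGGG U=WWRR R=YRYR D=OOYY L=OWOW
After move 2 (U): U=RWRW F=YRGG R=BBYR B=OWBB L=GGOW
After move 3 (R): R=YBRB U=RRRG F=YOGY D=OBYO B=WWWB
After move 4 (U): U=RRGR F=YBGY R=WWRB B=GGWB L=YOOW
After move 5 (R): R=RWBW U=RBGY F=YBGO D=OWYG B=RGRB
After move 6 (F): F=GYOB U=RBWO R=GWYW D=BRYG L=YOOW
Query: F face = GYOB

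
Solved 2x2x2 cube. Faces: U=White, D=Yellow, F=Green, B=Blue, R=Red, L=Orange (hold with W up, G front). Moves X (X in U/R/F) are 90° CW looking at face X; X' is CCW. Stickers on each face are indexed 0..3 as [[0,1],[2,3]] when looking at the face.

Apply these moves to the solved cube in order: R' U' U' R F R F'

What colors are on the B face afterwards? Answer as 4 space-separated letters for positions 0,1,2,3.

After move 1 (R'): R=RRRR U=WBWB F=GWGW D=YGYG B=YBYB
After move 2 (U'): U=BBWW F=OOGW R=GWRR B=RRYB L=YBOO
After move 3 (U'): U=BWBW F=YBGW R=OORR B=GWYB L=RROO
After move 4 (R): R=RORO U=BBBW F=YGGG D=YYYG B=WWWB
After move 5 (F): F=GYGG U=BBOR R=BOWO D=RRYG L=RYOY
After move 6 (R): R=WBOO U=BYOG F=GRGG D=RWYW B=RWBB
After move 7 (F'): F=RGGG U=BYWO R=WBRO D=YYYW L=RGOO
Query: B face = RWBB

Answer: R W B B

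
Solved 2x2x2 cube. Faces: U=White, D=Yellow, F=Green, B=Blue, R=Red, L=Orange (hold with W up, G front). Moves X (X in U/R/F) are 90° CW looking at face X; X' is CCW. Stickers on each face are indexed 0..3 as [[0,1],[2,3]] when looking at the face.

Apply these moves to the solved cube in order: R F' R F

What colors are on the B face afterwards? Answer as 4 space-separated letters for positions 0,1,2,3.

Answer: R B G B

Derivation:
After move 1 (R): R=RRRR U=WGWG F=GYGY D=YBYB B=WBWB
After move 2 (F'): F=YYGG U=WGRR R=BRYR D=OOYB L=OGOW
After move 3 (R): R=YBRR U=WYRG F=YOGB D=OWYW B=RBGB
After move 4 (F): F=GYBO U=WYWG R=RBGR D=RYYW L=OOOW
Query: B face = RBGB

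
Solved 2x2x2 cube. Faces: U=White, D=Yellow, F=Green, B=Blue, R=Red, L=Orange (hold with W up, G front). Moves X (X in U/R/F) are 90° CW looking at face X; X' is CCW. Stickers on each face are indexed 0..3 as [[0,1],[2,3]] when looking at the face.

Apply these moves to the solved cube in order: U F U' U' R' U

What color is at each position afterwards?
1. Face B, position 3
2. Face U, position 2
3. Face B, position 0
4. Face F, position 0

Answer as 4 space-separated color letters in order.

Answer: B G W Y

Derivation:
After move 1 (U): U=WWWW F=RRGG R=BBRR B=OOBB L=GGOO
After move 2 (F): F=GRGR U=WWOG R=WBWR D=RBYY L=GYOY
After move 3 (U'): U=WGWO F=GYGR R=GRWR B=WBBB L=OOOY
After move 4 (U'): U=GOWW F=OOGR R=GYWR B=GRBB L=WBOY
After move 5 (R'): R=YRGW U=GBWG F=OOGW D=ROYR B=YRBB
After move 6 (U): U=WGGB F=YRGW R=YRGW B=WBBB L=OOOY
Query 1: B[3] = B
Query 2: U[2] = G
Query 3: B[0] = W
Query 4: F[0] = Y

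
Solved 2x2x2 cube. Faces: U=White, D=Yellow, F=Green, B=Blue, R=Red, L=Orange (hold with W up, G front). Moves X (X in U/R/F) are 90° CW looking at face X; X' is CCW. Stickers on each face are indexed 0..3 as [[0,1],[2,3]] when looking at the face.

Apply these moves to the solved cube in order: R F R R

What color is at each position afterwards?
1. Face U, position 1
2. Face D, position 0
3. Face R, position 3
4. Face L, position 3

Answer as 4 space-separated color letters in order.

After move 1 (R): R=RRRR U=WGWG F=GYGY D=YBYB B=WBWB
After move 2 (F): F=GGYY U=WGOO R=WRGR D=RRYB L=OYOB
After move 3 (R): R=GWRR U=WGOY F=GRYB D=RWYW B=OBGB
After move 4 (R): R=RGRW U=WROB F=GWYW D=RGYO B=YBGB
Query 1: U[1] = R
Query 2: D[0] = R
Query 3: R[3] = W
Query 4: L[3] = B

Answer: R R W B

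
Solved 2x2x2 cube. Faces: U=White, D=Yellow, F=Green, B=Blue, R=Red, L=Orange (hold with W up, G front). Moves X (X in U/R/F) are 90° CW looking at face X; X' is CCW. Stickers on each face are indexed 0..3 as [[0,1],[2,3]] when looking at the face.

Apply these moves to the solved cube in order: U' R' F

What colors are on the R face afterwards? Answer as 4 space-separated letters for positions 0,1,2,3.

Answer: W R R R

Derivation:
After move 1 (U'): U=WWWW F=OOGG R=GGRR B=RRBB L=BBOO
After move 2 (R'): R=GRGR U=WBWR F=OWGW D=YOYG B=YRYB
After move 3 (F): F=GOWW U=WBOB R=WRRR D=GGYG L=BYOO
Query: R face = WRRR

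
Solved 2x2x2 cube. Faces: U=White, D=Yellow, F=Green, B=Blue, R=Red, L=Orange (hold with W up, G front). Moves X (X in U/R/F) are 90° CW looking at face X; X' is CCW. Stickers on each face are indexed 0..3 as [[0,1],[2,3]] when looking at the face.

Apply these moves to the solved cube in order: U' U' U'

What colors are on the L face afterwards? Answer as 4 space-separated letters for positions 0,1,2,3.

Answer: G G O O

Derivation:
After move 1 (U'): U=WWWW F=OOGG R=GGRR B=RRBB L=BBOO
After move 2 (U'): U=WWWW F=BBGG R=OORR B=GGBB L=RROO
After move 3 (U'): U=WWWW F=RRGG R=BBRR B=OOBB L=GGOO
Query: L face = GGOO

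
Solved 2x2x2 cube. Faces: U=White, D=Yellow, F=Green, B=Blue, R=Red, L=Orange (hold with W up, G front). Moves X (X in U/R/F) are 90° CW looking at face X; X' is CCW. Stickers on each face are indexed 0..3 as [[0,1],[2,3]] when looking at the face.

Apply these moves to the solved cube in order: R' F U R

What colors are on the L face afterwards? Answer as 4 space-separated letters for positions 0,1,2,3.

Answer: G G O G

Derivation:
After move 1 (R'): R=RRRR U=WBWB F=GWGW D=YGYG B=YBYB
After move 2 (F): F=GGWW U=WBOO R=WRBR D=RRYG L=OYOG
After move 3 (U): U=OWOB F=WRWW R=YBBR B=OYYB L=GGOG
After move 4 (R): R=BYRB U=OROW F=WRWG D=RYYO B=BYWB
Query: L face = GGOG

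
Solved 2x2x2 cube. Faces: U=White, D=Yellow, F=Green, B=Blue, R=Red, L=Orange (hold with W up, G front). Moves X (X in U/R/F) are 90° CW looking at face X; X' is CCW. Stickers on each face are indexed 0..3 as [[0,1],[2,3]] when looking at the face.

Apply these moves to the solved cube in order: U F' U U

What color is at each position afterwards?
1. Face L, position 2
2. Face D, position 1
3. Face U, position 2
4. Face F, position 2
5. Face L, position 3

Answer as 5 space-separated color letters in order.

Answer: O O W R W

Derivation:
After move 1 (U): U=WWWW F=RRGG R=BBRR B=OOBB L=GGOO
After move 2 (F'): F=RGRG U=WWBR R=YBYR D=GOYY L=GWOW
After move 3 (U): U=BWRW F=YBRG R=OOYR B=GWBB L=RGOW
After move 4 (U): U=RBWW F=OORG R=GWYR B=RGBB L=YBOW
Query 1: L[2] = O
Query 2: D[1] = O
Query 3: U[2] = W
Query 4: F[2] = R
Query 5: L[3] = W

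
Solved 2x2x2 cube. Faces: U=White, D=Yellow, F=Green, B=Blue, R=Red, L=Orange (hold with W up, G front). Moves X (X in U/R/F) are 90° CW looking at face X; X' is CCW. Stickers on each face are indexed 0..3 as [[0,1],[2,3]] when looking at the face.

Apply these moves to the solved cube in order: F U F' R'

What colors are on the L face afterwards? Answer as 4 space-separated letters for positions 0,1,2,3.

After move 1 (F): F=GGGG U=WWOO R=WRWR D=RRYY L=OYOY
After move 2 (U): U=OWOW F=WRGG R=BBWR B=OYBB L=GGOY
After move 3 (F'): F=RGWG U=OWBW R=RBRR D=GYYY L=GWOO
After move 4 (R'): R=BRRR U=OBBO F=RWWW D=GGYG B=YYYB
Query: L face = GWOO

Answer: G W O O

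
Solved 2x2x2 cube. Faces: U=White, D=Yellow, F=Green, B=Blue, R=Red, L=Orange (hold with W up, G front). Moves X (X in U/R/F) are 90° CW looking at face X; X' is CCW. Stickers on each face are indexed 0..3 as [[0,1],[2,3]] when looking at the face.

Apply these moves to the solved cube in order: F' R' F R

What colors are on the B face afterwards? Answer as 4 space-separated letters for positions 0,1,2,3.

Answer: W B B B

Derivation:
After move 1 (F'): F=GGGG U=WWRR R=YRYR D=OOYY L=OWOW
After move 2 (R'): R=RRYY U=WBRB F=GWGR D=OGYG B=YBOB
After move 3 (F): F=GGRW U=WBWW R=RRBY D=YRYG L=OOOG
After move 4 (R): R=BRYR U=WGWW F=GRRG D=YOYY B=WBBB
Query: B face = WBBB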